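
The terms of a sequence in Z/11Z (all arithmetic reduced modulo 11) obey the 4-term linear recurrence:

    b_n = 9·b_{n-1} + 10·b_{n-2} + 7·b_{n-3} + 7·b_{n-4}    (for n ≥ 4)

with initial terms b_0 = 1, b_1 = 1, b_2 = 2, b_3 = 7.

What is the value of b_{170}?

b_4 = 9·7 + 10·2 + 7·1 + 7·1 = 9
b_5 = 9·9 + 10·7 + 7·2 + 7·1 = 7
b_6 = 9·7 + 10·9 + 7·7 + 7·2 = 7
b_7 = 9·7 + 10·7 + 7·9 + 7·7 = 3
b_8 = 9·3 + 10·7 + 7·7 + 7·9 = 0
b_9 = 9·0 + 10·3 + 7·7 + 7·7 = 7
b_10 = 9·7 + 10·0 + 7·3 + 7·7 = 1
b_11 = 9·1 + 10·7 + 7·0 + 7·3 = 1
b_12 = 9·1 + 10·1 + 7·7 + 7·0 = 2
b_13 = 9·2 + 10·1 + 7·1 + 7·7 = 7
(b_10, b_11, b_12, b_13) = (1, 1, 2, 7) = (b_0, b_1, b_2, b_3), so the sequence has period 10.
170 ≡ 0 (mod 10), hence b_170 = b_0 = 1.

1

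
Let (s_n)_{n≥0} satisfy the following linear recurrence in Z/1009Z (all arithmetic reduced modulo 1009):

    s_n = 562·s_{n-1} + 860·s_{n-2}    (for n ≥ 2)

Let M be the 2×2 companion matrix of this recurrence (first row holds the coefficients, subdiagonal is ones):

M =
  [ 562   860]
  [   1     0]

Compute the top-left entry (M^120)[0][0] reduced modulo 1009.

765

(M^120)[0][0] is the top entry after applying M 120 times to the unit state (1, 0). Equivalently it is h_{121} for the auxiliary sequence (h_n) obeying the same recurrence with h_1 = 1 and h_i = 0 for 0 ≤ i < 1:
h_2 = 562·1 + 860·0 = 562
h_3 = 562·562 + 860·1 = 887
h_4 = 562·887 + 860·562 = 57
h_5 = 562·57 + 860·887 = 771
h_6 = 562·771 + 860·57 = 20
h_7 = 562·20 + 860·771 = 288
h_8 = 562·288 + 860·20 = 463
h_9 = 562·463 + 860·288 = 359
h_10 = 562·359 + 860·463 = 592
h_11 = 562·592 + 860·359 = 729
h_12 = 562·729 + 860·592 = 628
h_13 = 562·628 + 860·729 = 137
h_14 = 562·137 + 860·628 = 575
h_15 = 562·575 + 860·137 = 37
h_16 = 562·37 + 860·575 = 704
h_17 = 562·704 + 860·37 = 661
h_18 = 562·661 + 860·704 = 210
h_19 = 562·210 + 860·661 = 360
h_20 = 562·360 + 860·210 = 509
h_21 = 562·509 + 860·360 = 348
h_22 = 562·348 + 860·509 = 673
h_23 = 562·673 + 860·348 = 467
h_24 = 562·467 + 860·673 = 737
h_25 = 562·737 + 860·467 = 542
h_26 = 562·542 + 860·737 = 54
h_27 = 562·54 + 860·542 = 40
h_28 = 562·40 + 860·54 = 308
h_29 = 562·308 + 860·40 = 651
h_30 = 562·651 + 860·308 = 117
h_31 = 562·117 + 860·651 = 34
h_32 = 562·34 + 860·117 = 666
h_33 = 562·666 + 860·34 = 941
h_34 = 562·941 + 860·666 = 783
h_35 = 562·783 + 860·941 = 164
h_36 = 562·164 + 860·783 = 726
h_37 = 562·726 + 860·164 = 156
h_38 = 562·156 + 860·726 = 687
h_39 = 562·687 + 860·156 = 619
h_40 = 562·619 + 860·687 = 328
h_41 = 562·328 + 860·619 = 286
h_42 = 562·286 + 860·328 = 870
h_43 = 562·870 + 860·286 = 348
h_44 = 562·348 + 860·870 = 361
h_45 = 562·361 + 860·348 = 689
h_46 = 562·689 + 860·361 = 459
h_47 = 562·459 + 860·689 = 920
h_48 = 562·920 + 860·459 = 653
h_49 = 562·653 + 860·920 = 863
h_50 = 562·863 + 860·653 = 253
h_51 = 562·253 + 860·863 = 482
h_52 = 562·482 + 860·253 = 108
h_53 = 562·108 + 860·482 = 986
h_54 = 562·986 + 860·108 = 243
h_55 = 562·243 + 860·986 = 751
h_56 = 562·751 + 860·243 = 417
h_57 = 562·417 + 860·751 = 366
h_58 = 562·366 + 860·417 = 281
h_59 = 562·281 + 860·366 = 470
h_60 = 562·470 + 860·281 = 291
h_61 = 562·291 + 860·470 = 684
h_62 = 562·684 + 860·291 = 7
h_63 = 562·7 + 860·684 = 900
h_64 = 562·900 + 860·7 = 257
h_65 = 562·257 + 860·900 = 244
h_66 = 562·244 + 860·257 = 962
h_67 = 562·962 + 860·244 = 797
h_68 = 562·797 + 860·962 = 867
h_69 = 562·867 + 860·797 = 216
h_70 = 562·216 + 860·867 = 281
h_71 = 562·281 + 860·216 = 622
h_72 = 562·622 + 860·281 = 959
h_73 = 562·959 + 860·622 = 302
h_74 = 562·302 + 860·959 = 599
h_75 = 562·599 + 860·302 = 39
h_76 = 562·39 + 860·599 = 270
h_77 = 562·270 + 860·39 = 633
h_78 = 562·633 + 860·270 = 708
h_79 = 562·708 + 860·633 = 879
h_80 = 562·879 + 860·708 = 41
h_81 = 562·41 + 860·879 = 34
h_82 = 562·34 + 860·41 = 891
h_83 = 562·891 + 860·34 = 257
h_84 = 562·257 + 860·891 = 576
h_85 = 562·576 + 860·257 = 881
h_86 = 562·881 + 860·576 = 653
h_87 = 562·653 + 860·881 = 620
h_88 = 562·620 + 860·653 = 911
h_89 = 562·911 + 860·620 = 867
h_90 = 562·867 + 860·911 = 383
h_91 = 562·383 + 860·867 = 298
h_92 = 562·298 + 860·383 = 428
h_93 = 562·428 + 860·298 = 388
h_94 = 562·388 + 860·428 = 916
h_95 = 562·916 + 860·388 = 912
h_96 = 562·912 + 860·916 = 712
h_97 = 562·712 + 860·912 = 907
h_98 = 562·907 + 860·712 = 46
h_99 = 562·46 + 860·907 = 690
h_100 = 562·690 + 860·46 = 533
h_101 = 562·533 + 860·690 = 990
h_102 = 562·990 + 860·533 = 715
h_103 = 562·715 + 860·990 = 52
h_104 = 562·52 + 860·715 = 382
h_105 = 562·382 + 860·52 = 91
h_106 = 562·91 + 860·382 = 278
h_107 = 562·278 + 860·91 = 408
h_108 = 562·408 + 860·278 = 200
h_109 = 562·200 + 860·408 = 149
h_110 = 562·149 + 860·200 = 461
h_111 = 562·461 + 860·149 = 775
h_112 = 562·775 + 860·461 = 594
h_113 = 562·594 + 860·775 = 409
h_114 = 562·409 + 860·594 = 92
h_115 = 562·92 + 860·409 = 853
h_116 = 562·853 + 860·92 = 529
h_117 = 562·529 + 860·853 = 689
h_118 = 562·689 + 860·529 = 652
h_119 = 562·652 + 860·689 = 414
h_120 = 562·414 + 860·652 = 314
h_121 = 562·314 + 860·414 = 765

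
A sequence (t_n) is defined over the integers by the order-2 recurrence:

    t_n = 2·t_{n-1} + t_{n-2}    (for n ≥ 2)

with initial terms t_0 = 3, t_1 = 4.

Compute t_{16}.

2468403

t_2 = 2·4 + 1·3 = 11
t_3 = 2·11 + 1·4 = 26
t_4 = 2·26 + 1·11 = 63
t_5 = 2·63 + 1·26 = 152
t_6 = 2·152 + 1·63 = 367
t_7 = 2·367 + 1·152 = 886
t_8 = 2·886 + 1·367 = 2139
t_9 = 2·2139 + 1·886 = 5164
t_10 = 2·5164 + 1·2139 = 12467
t_11 = 2·12467 + 1·5164 = 30098
t_12 = 2·30098 + 1·12467 = 72663
t_13 = 2·72663 + 1·30098 = 175424
t_14 = 2·175424 + 1·72663 = 423511
t_15 = 2·423511 + 1·175424 = 1022446
t_16 = 2·1022446 + 1·423511 = 2468403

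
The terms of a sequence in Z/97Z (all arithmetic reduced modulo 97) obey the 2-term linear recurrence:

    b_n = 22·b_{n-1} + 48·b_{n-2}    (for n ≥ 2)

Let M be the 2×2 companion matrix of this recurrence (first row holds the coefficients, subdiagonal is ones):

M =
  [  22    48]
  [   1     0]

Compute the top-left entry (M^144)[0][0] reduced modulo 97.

1

(M^144)[0][0] is the top entry after applying M 144 times to the unit state (1, 0). Equivalently it is h_{145} for the auxiliary sequence (h_n) obeying the same recurrence with h_1 = 1 and h_i = 0 for 0 ≤ i < 1:
h_2 = 22·1 + 48·0 = 22
h_3 = 22·22 + 48·1 = 47
h_4 = 22·47 + 48·22 = 53
h_5 = 22·53 + 48·47 = 27
h_6 = 22·27 + 48·53 = 34
h_7 = 22·34 + 48·27 = 7
h_8 = 22·7 + 48·34 = 40
h_9 = 22·40 + 48·7 = 52
h_10 = 22·52 + 48·40 = 57
h_11 = 22·57 + 48·52 = 64
h_12 = 22·64 + 48·57 = 70
h_13 = 22·70 + 48·64 = 53
h_14 = 22·53 + 48·70 = 64
h_15 = 22·64 + 48·53 = 72
h_16 = 22·72 + 48·64 = 0
h_17 = 22·0 + 48·72 = 61
h_18 = 22·61 + 48·0 = 81
h_19 = 22·81 + 48·61 = 54
h_20 = 22·54 + 48·81 = 32
h_21 = 22·32 + 48·54 = 95
h_22 = 22·95 + 48·32 = 37
h_23 = 22·37 + 48·95 = 39
h_24 = 22·39 + 48·37 = 15
h_25 = 22·15 + 48·39 = 68
h_26 = 22·68 + 48·15 = 82
h_27 = 22·82 + 48·68 = 24
h_28 = 22·24 + 48·82 = 2
h_29 = 22·2 + 48·24 = 32
h_30 = 22·32 + 48·2 = 24
h_31 = 22·24 + 48·32 = 27
h_32 = 22·27 + 48·24 = 0
h_33 = 22·0 + 48·27 = 35
h_34 = 22·35 + 48·0 = 91
h_35 = 22·91 + 48·35 = 93
h_36 = 22·93 + 48·91 = 12
h_37 = 22·12 + 48·93 = 72
h_38 = 22·72 + 48·12 = 26
h_39 = 22·26 + 48·72 = 51
h_40 = 22·51 + 48·26 = 42
h_41 = 22·42 + 48·51 = 74
h_42 = 22·74 + 48·42 = 55
h_43 = 22·55 + 48·74 = 9
h_44 = 22·9 + 48·55 = 25
h_45 = 22·25 + 48·9 = 12
h_46 = 22·12 + 48·25 = 9
h_47 = 22·9 + 48·12 = 95
h_48 = 22·95 + 48·9 = 0
h_49 = 22·0 + 48·95 = 1
(h_48, h_49) = (0, 1) = (h_0, h_1), so the sequence has period 48.
145 ≡ 1 (mod 48), hence h_145 = h_1 = 1.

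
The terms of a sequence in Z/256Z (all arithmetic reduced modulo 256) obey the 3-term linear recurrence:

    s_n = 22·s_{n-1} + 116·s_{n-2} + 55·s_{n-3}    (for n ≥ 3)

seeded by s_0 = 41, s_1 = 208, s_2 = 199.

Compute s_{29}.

145

s_3 = 22·199 + 116·208 + 55·41 = 41
s_4 = 22·41 + 116·199 + 55·208 = 98
s_5 = 22·98 + 116·41 + 55·199 = 193
s_6 = 22·193 + 116·98 + 55·41 = 205
s_7 = 22·205 + 116·193 + 55·98 = 32
s_8 = 22·32 + 116·205 + 55·193 = 27
s_9 = 22·27 + 116·32 + 55·205 = 221
s_10 = 22·221 + 116·27 + 55·32 = 26
s_11 = 22·26 + 116·221 + 55·27 = 45
s_12 = 22·45 + 116·26 + 55·221 = 33
s_13 = 22·33 + 116·45 + 55·26 = 208
s_14 = 22·208 + 116·33 + 55·45 = 127
s_15 = 22·127 + 116·208 + 55·33 = 65
s_16 = 22·65 + 116·127 + 55·208 = 210
s_17 = 22·210 + 116·65 + 55·127 = 201
s_18 = 22·201 + 116·210 + 55·65 = 101
s_19 = 22·101 + 116·201 + 55·210 = 224
s_20 = 22·224 + 116·101 + 55·201 = 51
s_21 = 22·51 + 116·224 + 55·101 = 149
s_22 = 22·149 + 116·51 + 55·224 = 10
s_23 = 22·10 + 116·149 + 55·51 = 85
s_24 = 22·85 + 116·10 + 55·149 = 217
s_25 = 22·217 + 116·85 + 55·10 = 80
s_26 = 22·80 + 116·217 + 55·85 = 119
s_27 = 22·119 + 116·80 + 55·217 = 25
s_28 = 22·25 + 116·119 + 55·80 = 66
s_29 = 22·66 + 116·25 + 55·119 = 145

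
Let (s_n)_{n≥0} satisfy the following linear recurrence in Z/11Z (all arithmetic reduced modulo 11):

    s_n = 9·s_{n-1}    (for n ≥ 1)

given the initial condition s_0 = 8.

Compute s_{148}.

s_1 = 9·8 = 6
s_2 = 9·6 = 10
s_3 = 9·10 = 2
s_4 = 9·2 = 7
s_5 = 9·7 = 8
(s_5) = (8) = (s_0), so the sequence has period 5.
148 ≡ 3 (mod 5), hence s_148 = s_3 = 2.

2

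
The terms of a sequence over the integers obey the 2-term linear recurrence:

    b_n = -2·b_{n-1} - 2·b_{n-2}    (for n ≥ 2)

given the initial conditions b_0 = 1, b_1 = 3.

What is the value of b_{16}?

256

b_2 = -2·3 + -2·1 = -8
b_3 = -2·-8 + -2·3 = 10
b_4 = -2·10 + -2·-8 = -4
b_5 = -2·-4 + -2·10 = -12
b_6 = -2·-12 + -2·-4 = 32
b_7 = -2·32 + -2·-12 = -40
b_8 = -2·-40 + -2·32 = 16
b_9 = -2·16 + -2·-40 = 48
b_10 = -2·48 + -2·16 = -128
b_11 = -2·-128 + -2·48 = 160
b_12 = -2·160 + -2·-128 = -64
b_13 = -2·-64 + -2·160 = -192
b_14 = -2·-192 + -2·-64 = 512
b_15 = -2·512 + -2·-192 = -640
b_16 = -2·-640 + -2·512 = 256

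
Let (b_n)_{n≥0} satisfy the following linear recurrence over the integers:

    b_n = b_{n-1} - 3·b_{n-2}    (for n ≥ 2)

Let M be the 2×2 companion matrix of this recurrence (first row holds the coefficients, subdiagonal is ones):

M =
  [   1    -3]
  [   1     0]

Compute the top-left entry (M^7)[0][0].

(M^7)[0][0] is the top entry after applying M 7 times to the unit state (1, 0). Equivalently it is h_{8} for the auxiliary sequence (h_n) obeying the same recurrence with h_1 = 1 and h_i = 0 for 0 ≤ i < 1:
h_2 = 1·1 + -3·0 = 1
h_3 = 1·1 + -3·1 = -2
h_4 = 1·-2 + -3·1 = -5
h_5 = 1·-5 + -3·-2 = 1
h_6 = 1·1 + -3·-5 = 16
h_7 = 1·16 + -3·1 = 13
h_8 = 1·13 + -3·16 = -35

-35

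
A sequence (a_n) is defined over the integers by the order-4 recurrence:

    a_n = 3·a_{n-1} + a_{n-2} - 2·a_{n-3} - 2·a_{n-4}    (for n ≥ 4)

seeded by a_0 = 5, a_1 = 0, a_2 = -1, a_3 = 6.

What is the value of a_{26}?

384968681321

a_4 = 3·6 + 1·-1 + -2·0 + -2·5 = 7
a_5 = 3·7 + 1·6 + -2·-1 + -2·0 = 29
a_6 = 3·29 + 1·7 + -2·6 + -2·-1 = 84
a_7 = 3·84 + 1·29 + -2·7 + -2·6 = 255
a_8 = 3·255 + 1·84 + -2·29 + -2·7 = 777
a_9 = 3·777 + 1·255 + -2·84 + -2·29 = 2360
a_10 = 3·2360 + 1·777 + -2·255 + -2·84 = 7179
a_11 = 3·7179 + 1·2360 + -2·777 + -2·255 = 21833
a_12 = 3·21833 + 1·7179 + -2·2360 + -2·777 = 66404
a_13 = 3·66404 + 1·21833 + -2·7179 + -2·2360 = 201967
a_14 = 3·201967 + 1·66404 + -2·21833 + -2·7179 = 614281
a_15 = 3·614281 + 1·201967 + -2·66404 + -2·21833 = 1868336
a_16 = 3·1868336 + 1·614281 + -2·201967 + -2·66404 = 5682547
a_17 = 3·5682547 + 1·1868336 + -2·614281 + -2·201967 = 17283481
a_18 = 3·17283481 + 1·5682547 + -2·1868336 + -2·614281 = 52567756
a_19 = 3·52567756 + 1·17283481 + -2·5682547 + -2·1868336 = 159884983
a_20 = 3·159884983 + 1·52567756 + -2·17283481 + -2·5682547 = 486290649
a_21 = 3·486290649 + 1·159884983 + -2·52567756 + -2·17283481 = 1479054456
a_22 = 3·1479054456 + 1·486290649 + -2·159884983 + -2·52567756 = 4498548539
a_23 = 3·4498548539 + 1·1479054456 + -2·486290649 + -2·159884983 = 13682348809
a_24 = 3·13682348809 + 1·4498548539 + -2·1479054456 + -2·486290649 = 41614904756
a_25 = 3·41614904756 + 1·13682348809 + -2·4498548539 + -2·1479054456 = 126571857087
a_26 = 3·126571857087 + 1·41614904756 + -2·13682348809 + -2·4498548539 = 384968681321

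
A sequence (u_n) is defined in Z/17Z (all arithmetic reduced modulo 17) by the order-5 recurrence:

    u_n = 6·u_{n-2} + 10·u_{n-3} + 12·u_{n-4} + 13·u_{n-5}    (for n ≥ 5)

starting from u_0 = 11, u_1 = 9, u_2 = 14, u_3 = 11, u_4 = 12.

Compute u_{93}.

16

u_5 = 0·12 + 6·11 + 10·14 + 12·9 + 13·11 = 15
u_6 = 0·15 + 6·12 + 10·11 + 12·14 + 13·9 = 8
u_7 = 0·8 + 6·15 + 10·12 + 12·11 + 13·14 = 14
u_8 = 0·14 + 6·8 + 10·15 + 12·12 + 13·11 = 9
u_9 = 0·9 + 6·14 + 10·8 + 12·15 + 13·12 = 7
u_10 = 0·7 + 6·9 + 10·14 + 12·8 + 13·15 = 9
u_11 = 0·9 + 6·7 + 10·9 + 12·14 + 13·8 = 13
u_12 = 0·13 + 6·9 + 10·7 + 12·9 + 13·14 = 6
u_13 = 0·6 + 6·13 + 10·9 + 12·7 + 13·9 = 12
u_14 = 0·12 + 6·6 + 10·13 + 12·9 + 13·7 = 8
u_15 = 0·8 + 6·12 + 10·6 + 12·13 + 13·9 = 14
u_16 = 0·14 + 6·8 + 10·12 + 12·6 + 13·13 = 1
u_17 = 0·1 + 6·14 + 10·8 + 12·12 + 13·6 = 12
u_18 = 0·12 + 6·1 + 10·14 + 12·8 + 13·12 = 7
u_19 = 0·7 + 6·12 + 10·1 + 12·14 + 13·8 = 14
u_20 = 0·14 + 6·7 + 10·12 + 12·1 + 13·14 = 16
u_21 = 0·16 + 6·14 + 10·7 + 12·12 + 13·1 = 5
u_22 = 0·5 + 6·16 + 10·14 + 12·7 + 13·12 = 0
u_23 = 0·0 + 6·5 + 10·16 + 12·14 + 13·7 = 7
u_24 = 0·7 + 6·0 + 10·5 + 12·16 + 13·14 = 16
u_25 = 0·16 + 6·7 + 10·0 + 12·5 + 13·16 = 4
u_26 = 0·4 + 6·16 + 10·7 + 12·0 + 13·5 = 10
u_27 = 0·10 + 6·4 + 10·16 + 12·7 + 13·0 = 13
u_28 = 0·13 + 6·10 + 10·4 + 12·16 + 13·7 = 9
u_29 = 0·9 + 6·13 + 10·10 + 12·4 + 13·16 = 9
u_30 = 0·9 + 6·9 + 10·13 + 12·10 + 13·4 = 16
u_31 = 0·16 + 6·9 + 10·9 + 12·13 + 13·10 = 5
u_32 = 0·5 + 6·16 + 10·9 + 12·9 + 13·13 = 4
u_33 = 0·4 + 6·5 + 10·16 + 12·9 + 13·9 = 7
u_34 = 0·7 + 6·4 + 10·5 + 12·16 + 13·9 = 9
u_35 = 0·9 + 6·7 + 10·4 + 12·5 + 13·16 = 10
u_36 = 0·10 + 6·9 + 10·7 + 12·4 + 13·5 = 16
u_37 = 0·16 + 6·10 + 10·9 + 12·7 + 13·4 = 14
u_38 = 0·14 + 6·16 + 10·10 + 12·9 + 13·7 = 4
u_39 = 0·4 + 6·14 + 10·16 + 12·10 + 13·9 = 5
u_40 = 0·5 + 6·4 + 10·14 + 12·16 + 13·10 = 10
u_41 = 0·10 + 6·5 + 10·4 + 12·14 + 13·16 = 4
u_42 = 0·4 + 6·10 + 10·5 + 12·4 + 13·14 = 0
u_43 = 0·0 + 6·4 + 10·10 + 12·5 + 13·4 = 15
u_44 = 0·15 + 6·0 + 10·4 + 12·10 + 13·5 = 4
u_45 = 0·4 + 6·15 + 10·0 + 12·4 + 13·10 = 13
u_46 = 0·13 + 6·4 + 10·15 + 12·0 + 13·4 = 5
u_47 = 0·5 + 6·13 + 10·4 + 12·15 + 13·0 = 9
u_48 = 0·9 + 6·5 + 10·13 + 12·4 + 13·15 = 12
u_49 = 0·12 + 6·9 + 10·5 + 12·13 + 13·4 = 6
u_50 = 0·6 + 6·12 + 10·9 + 12·5 + 13·13 = 0
u_51 = 0·0 + 6·6 + 10·12 + 12·9 + 13·5 = 6
u_52 = 0·6 + 6·0 + 10·6 + 12·12 + 13·9 = 15
u_53 = 0·15 + 6·6 + 10·0 + 12·6 + 13·12 = 9
u_54 = 0·9 + 6·15 + 10·6 + 12·0 + 13·6 = 7
u_55 = 0·7 + 6·9 + 10·15 + 12·6 + 13·0 = 4
u_56 = 0·4 + 6·7 + 10·9 + 12·15 + 13·6 = 16
u_57 = 0·16 + 6·4 + 10·7 + 12·9 + 13·15 = 6
u_58 = 0·6 + 6·16 + 10·4 + 12·7 + 13·9 = 14
u_59 = 0·14 + 6·6 + 10·16 + 12·4 + 13·7 = 12
u_60 = 0·12 + 6·14 + 10·6 + 12·16 + 13·4 = 14
u_61 = 0·14 + 6·12 + 10·14 + 12·6 + 13·16 = 16
u_62 = 0·16 + 6·14 + 10·12 + 12·14 + 13·6 = 8
u_63 = 0·8 + 6·16 + 10·14 + 12·12 + 13·14 = 1
u_64 = 0·1 + 6·8 + 10·16 + 12·14 + 13·12 = 5
u_65 = 0·5 + 6·1 + 10·8 + 12·16 + 13·14 = 1
u_66 = 0·1 + 6·5 + 10·1 + 12·8 + 13·16 = 4
u_67 = 0·4 + 6·1 + 10·5 + 12·1 + 13·8 = 2
u_68 = 0·2 + 6·4 + 10·1 + 12·5 + 13·1 = 5
u_69 = 0·5 + 6·2 + 10·4 + 12·1 + 13·5 = 10
u_70 = 0·10 + 6·5 + 10·2 + 12·4 + 13·1 = 9
u_71 = 0·9 + 6·10 + 10·5 + 12·2 + 13·4 = 16
u_72 = 0·16 + 6·9 + 10·10 + 12·5 + 13·2 = 2
u_73 = 0·2 + 6·16 + 10·9 + 12·10 + 13·5 = 14
u_74 = 0·14 + 6·2 + 10·16 + 12·9 + 13·10 = 2
u_75 = 0·2 + 6·14 + 10·2 + 12·16 + 13·9 = 5
u_76 = 0·5 + 6·2 + 10·14 + 12·2 + 13·16 = 10
u_77 = 0·10 + 6·5 + 10·2 + 12·14 + 13·2 = 6
u_78 = 0·6 + 6·10 + 10·5 + 12·2 + 13·14 = 10
u_79 = 0·10 + 6·6 + 10·10 + 12·5 + 13·2 = 1
u_80 = 0·1 + 6·10 + 10·6 + 12·10 + 13·5 = 16
u_81 = 0·16 + 6·1 + 10·10 + 12·6 + 13·10 = 2
u_82 = 0·2 + 6·16 + 10·1 + 12·10 + 13·6 = 15
u_83 = 0·15 + 6·2 + 10·16 + 12·1 + 13·10 = 8
u_84 = 0·8 + 6·15 + 10·2 + 12·16 + 13·1 = 9
u_85 = 0·9 + 6·8 + 10·15 + 12·2 + 13·16 = 5
u_86 = 0·5 + 6·9 + 10·8 + 12·15 + 13·2 = 0
u_87 = 0·0 + 6·5 + 10·9 + 12·8 + 13·15 = 3
u_88 = 0·3 + 6·0 + 10·5 + 12·9 + 13·8 = 7
u_89 = 0·7 + 6·3 + 10·0 + 12·5 + 13·9 = 8
u_90 = 0·8 + 6·7 + 10·3 + 12·0 + 13·5 = 1
u_91 = 0·1 + 6·8 + 10·7 + 12·3 + 13·0 = 1
u_92 = 0·1 + 6·1 + 10·8 + 12·7 + 13·3 = 5
u_93 = 0·5 + 6·1 + 10·1 + 12·8 + 13·7 = 16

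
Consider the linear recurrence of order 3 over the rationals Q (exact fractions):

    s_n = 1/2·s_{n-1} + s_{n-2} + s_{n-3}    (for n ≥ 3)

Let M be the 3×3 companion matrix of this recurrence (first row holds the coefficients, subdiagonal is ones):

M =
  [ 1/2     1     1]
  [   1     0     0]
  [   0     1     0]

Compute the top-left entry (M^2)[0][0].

5/4

(M^2)[0][0] is the top entry after applying M 2 times to the unit state (1, 0, 0). Equivalently it is h_{4} for the auxiliary sequence (h_n) obeying the same recurrence with h_2 = 1 and h_i = 0 for 0 ≤ i < 2:
h_3 = 1/2·1 + 1·0 + 1·0 = 1/2
h_4 = 1/2·1/2 + 1·1 + 1·0 = 5/4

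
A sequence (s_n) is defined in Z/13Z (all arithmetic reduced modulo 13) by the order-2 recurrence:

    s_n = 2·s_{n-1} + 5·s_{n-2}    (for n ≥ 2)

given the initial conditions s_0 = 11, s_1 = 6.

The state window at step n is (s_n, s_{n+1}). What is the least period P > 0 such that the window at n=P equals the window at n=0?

n=0: window = (11, 6)
n=1: window = (6, 2)
n=2: window = (2, 8)
n=3: window = (8, 0)
n=4: window = (0, 1)
n=5: window = (1, 2)
n=6: window = (2, 9)
n=7: window = (9, 2)
n=8: window = (2, 10)
n=9: window = (10, 4)
n=10: window = (4, 6)
n=11: window = (6, 6)
n=12: window = (6, 3)
n=13: window = (3, 10)
n=14: window = (10, 9)
n=15: window = (9, 3)
n=16: window = (3, 12)
n=17: window = (12, 0)
n=18: window = (0, 8)
n=19: window = (8, 3)
n=20: window = (3, 7)
n=21: window = (7, 3)
n=22: window = (3, 2)
n=23: window = (2, 6)
n=24: window = (6, 9)
n=25: window = (9, 9)
n=26: window = (9, 11)
n=27: window = (11, 2)
n=28: window = (2, 7)
n=29: window = (7, 11)
n=30: window = (11, 5)
n=31: window = (5, 0)
n=32: window = (0, 12)
n=33: window = (12, 11)
n=34: window = (11, 4)
n=35: window = (4, 11)
n=36: window = (11, 3)
n=37: window = (3, 9)
n=38: window = (9, 7)
n=39: window = (7, 7)
n=40: window = (7, 10)
…
n=54: window = (4, 2)
n=55: window = (2, 11)
n=56: window = (11, 6)
window at n=56 equals window at n=0 → period = 56

56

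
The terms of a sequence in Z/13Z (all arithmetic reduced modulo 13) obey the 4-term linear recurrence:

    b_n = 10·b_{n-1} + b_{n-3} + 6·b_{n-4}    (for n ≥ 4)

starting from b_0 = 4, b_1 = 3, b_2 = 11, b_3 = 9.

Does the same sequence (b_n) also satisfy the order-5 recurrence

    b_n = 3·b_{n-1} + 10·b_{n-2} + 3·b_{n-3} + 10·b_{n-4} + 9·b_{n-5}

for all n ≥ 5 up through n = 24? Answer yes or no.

Terms b_0..b_24: 4, 3, 11, 9, 0, 3, 1, 12, 6, 1, 2, 7, 3, 12, 9, 5, 2, 10, 3, 10, 5, 9, 1, 10, 9
n=5: candidate gives 7, actual b_5 = 3 ✗

no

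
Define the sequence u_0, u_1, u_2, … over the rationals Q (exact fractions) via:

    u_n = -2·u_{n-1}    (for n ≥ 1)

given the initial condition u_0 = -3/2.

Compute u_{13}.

12288

u_1 = -2·-3/2 = 3
u_2 = -2·3 = -6
u_3 = -2·-6 = 12
u_4 = -2·12 = -24
u_5 = -2·-24 = 48
u_6 = -2·48 = -96
u_7 = -2·-96 = 192
u_8 = -2·192 = -384
u_9 = -2·-384 = 768
u_10 = -2·768 = -1536
u_11 = -2·-1536 = 3072
u_12 = -2·3072 = -6144
u_13 = -2·-6144 = 12288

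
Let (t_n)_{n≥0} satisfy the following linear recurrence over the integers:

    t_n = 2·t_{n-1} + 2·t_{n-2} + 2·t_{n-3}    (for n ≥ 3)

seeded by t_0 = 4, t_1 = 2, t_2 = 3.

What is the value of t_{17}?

51866720

t_3 = 2·3 + 2·2 + 2·4 = 18
t_4 = 2·18 + 2·3 + 2·2 = 46
t_5 = 2·46 + 2·18 + 2·3 = 134
t_6 = 2·134 + 2·46 + 2·18 = 396
t_7 = 2·396 + 2·134 + 2·46 = 1152
t_8 = 2·1152 + 2·396 + 2·134 = 3364
t_9 = 2·3364 + 2·1152 + 2·396 = 9824
t_10 = 2·9824 + 2·3364 + 2·1152 = 28680
t_11 = 2·28680 + 2·9824 + 2·3364 = 83736
t_12 = 2·83736 + 2·28680 + 2·9824 = 244480
t_13 = 2·244480 + 2·83736 + 2·28680 = 713792
t_14 = 2·713792 + 2·244480 + 2·83736 = 2084016
t_15 = 2·2084016 + 2·713792 + 2·244480 = 6084576
t_16 = 2·6084576 + 2·2084016 + 2·713792 = 17764768
t_17 = 2·17764768 + 2·6084576 + 2·2084016 = 51866720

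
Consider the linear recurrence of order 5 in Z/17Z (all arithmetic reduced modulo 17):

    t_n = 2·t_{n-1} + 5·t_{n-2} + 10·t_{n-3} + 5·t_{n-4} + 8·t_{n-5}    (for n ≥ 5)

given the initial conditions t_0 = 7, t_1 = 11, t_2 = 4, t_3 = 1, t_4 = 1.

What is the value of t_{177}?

6

t_5 = 2·1 + 5·1 + 10·4 + 5·11 + 8·7 = 5
t_6 = 2·5 + 5·1 + 10·1 + 5·4 + 8·11 = 14
t_7 = 2·14 + 5·5 + 10·1 + 5·1 + 8·4 = 15
t_8 = 2·15 + 5·14 + 10·5 + 5·1 + 8·1 = 10
t_9 = 2·10 + 5·15 + 10·14 + 5·5 + 8·1 = 13
t_10 = 2·13 + 5·10 + 10·15 + 5·14 + 8·5 = 13
Continuing the recurrence:
  t_11 = 4;  t_12 = 16;  t_13 = 4;  t_14 = 8;  t_15 = 14;  t_16 = 16
  t_17 = 7;  t_18 = 0;  t_19 = 6;  t_20 = 2;  t_21 = 10;  t_22 = 10
  t_23 = 1;  t_24 = 6;  t_25 = 13;  t_26 = 9;  t_27 = 7;  t_28 = 6
  t_29 = 12;  t_30 = 1;  t_31 = 8;  t_32 = 6;  t_33 = 0;  t_34 = 7
  t_35 = 3;  t_36 = 16;  t_37 = 12;  t_38 = 16;  t_39 = 0;  t_40 = 15
  t_41 = 4;  t_42 = 4;  t_43 = 0;  t_44 = 16;  t_45 = 8;  t_46 = 12
  t_47 = 1;  t_48 = 1;  t_49 = 6;  t_50 = 15;  t_51 = 1;  t_52 = 14
  t_53 = 0;  t_54 = 16;  t_55 = 8;  t_56 = 4;  t_57 = 14;  t_58 = 4
  t_59 = 14;  t_60 = 0;  t_61 = 8;  t_62 = 16;  t_63 = 4;  t_64 = 8
  t_65 = 15;  t_66 = 16;  t_67 = 12;  t_68 = 3;  t_69 = 8;  t_70 = 11
  t_71 = 8;  t_72 = 7;  t_73 = 7;  t_74 = 10;  t_75 = 15;  t_76 = 11
  t_77 = 16;  t_78 = 3;  t_79 = 11;  t_80 = 15;  t_81 = 11;  t_82 = 10
  t_83 = 15;  t_84 = 13;  t_85 = 2;  t_86 = 0;  t_87 = 6;  t_88 = 13
  t_89 = 0;  t_90 = 5;  t_91 = 0;  t_92 = 2;  t_93 = 5;  t_94 = 11
  t_95 = 5;  t_96 = 6;  t_97 = 1;  t_98 = 7;  t_99 = 5;  t_100 = 6
  t_101 = 7;  t_102 = 1;  t_103 = 8;  t_104 = 8;  t_105 = 13;  t_106 = 3
  t_107 = 12;  t_108 = 1;  t_109 = 0;  t_110 = 6;  t_111 = 4;  t_112 = 3
  t_113 = 9;  t_114 = 1;  t_115 = 9;  t_116 = 7;  t_117 = 2;  t_118 = 2
  t_119 = 1;  t_120 = 3;  t_121 = 12;  t_122 = 7;  t_123 = 6;  t_124 = 3
  t_125 = 3;  t_126 = 8;  t_127 = 11;  t_128 = 2;  t_129 = 8;  t_130 = 13
  t_131 = 1;  t_132 = 7;  t_133 = 1;  t_134 = 6;  t_135 = 9;  t_136 = 16
  t_137 = 11;  t_138 = 9;  t_139 = 3;  t_140 = 7;  t_141 = 13;  t_142 = 3
  t_143 = 7;  t_144 = 14;  t_145 = 10;  t_146 = 7;  t_147 = 8;  t_148 = 5
  t_149 = 10;  t_150 = 2;  t_151 = 13;  t_152 = 4;  t_153 = 13;  t_154 = 11
  t_155 = 4;  t_156 = 11;  t_157 = 11;  t_158 = 4;  t_159 = 9;  t_160 = 14
  t_161 = 1;  t_162 = 15;  t_163 = 14;  t_164 = 0;  t_165 = 14;  t_166 = 13
  t_167 = 14;  t_168 = 5;  t_169 = 8;  t_170 = 1;  t_171 = 11;  t_172 = 6
  t_173 = 4;  t_174 = 13;  t_175 = 16
t_176 = 2·16 + 5·13 + 10·4 + 5·6 + 8·11 = 0
t_177 = 2·0 + 5·16 + 10·13 + 5·4 + 8·6 = 6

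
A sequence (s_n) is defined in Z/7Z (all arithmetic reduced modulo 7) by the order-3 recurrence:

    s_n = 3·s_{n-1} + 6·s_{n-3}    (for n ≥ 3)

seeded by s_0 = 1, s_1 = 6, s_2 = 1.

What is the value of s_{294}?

s_3 = 3·1 + 0·6 + 6·1 = 2
s_4 = 3·2 + 0·1 + 6·6 = 0
s_5 = 3·0 + 0·2 + 6·1 = 6
s_6 = 3·6 + 0·0 + 6·2 = 2
s_7 = 3·2 + 0·6 + 6·0 = 6
s_8 = 3·6 + 0·2 + 6·6 = 5
s_9 = 3·5 + 0·6 + 6·2 = 6
s_10 = 3·6 + 0·5 + 6·6 = 5
s_11 = 3·5 + 0·6 + 6·5 = 3
s_12 = 3·3 + 0·5 + 6·6 = 3
s_13 = 3·3 + 0·3 + 6·5 = 4
s_14 = 3·4 + 0·3 + 6·3 = 2
s_15 = 3·2 + 0·4 + 6·3 = 3
s_16 = 3·3 + 0·2 + 6·4 = 5
s_17 = 3·5 + 0·3 + 6·2 = 6
s_18 = 3·6 + 0·5 + 6·3 = 1
s_19 = 3·1 + 0·6 + 6·5 = 5
s_20 = 3·5 + 0·1 + 6·6 = 2
s_21 = 3·2 + 0·5 + 6·1 = 5
s_22 = 3·5 + 0·2 + 6·5 = 3
s_23 = 3·3 + 0·5 + 6·2 = 0
s_24 = 3·0 + 0·3 + 6·5 = 2
s_25 = 3·2 + 0·0 + 6·3 = 3
s_26 = 3·3 + 0·2 + 6·0 = 2
s_27 = 3·2 + 0·3 + 6·2 = 4
s_28 = 3·4 + 0·2 + 6·3 = 2
s_29 = 3·2 + 0·4 + 6·2 = 4
s_30 = 3·4 + 0·2 + 6·4 = 1
s_31 = 3·1 + 0·4 + 6·2 = 1
s_32 = 3·1 + 0·1 + 6·4 = 6
s_33 = 3·6 + 0·1 + 6·1 = 3
s_34 = 3·3 + 0·6 + 6·1 = 1
s_35 = 3·1 + 0·3 + 6·6 = 4
s_36 = 3·4 + 0·1 + 6·3 = 2
s_37 = 3·2 + 0·4 + 6·1 = 5
s_38 = 3·5 + 0·2 + 6·4 = 4
s_39 = 3·4 + 0·5 + 6·2 = 3
s_40 = 3·3 + 0·4 + 6·5 = 4
s_41 = 3·4 + 0·3 + 6·4 = 1
s_42 = 3·1 + 0·4 + 6·3 = 0
s_43 = 3·0 + 0·1 + 6·4 = 3
s_44 = 3·3 + 0·0 + 6·1 = 1
s_45 = 3·1 + 0·3 + 6·0 = 3
s_46 = 3·3 + 0·1 + 6·3 = 6
s_47 = 3·6 + 0·3 + 6·1 = 3
s_48 = 3·3 + 0·6 + 6·3 = 6
s_49 = 3·6 + 0·3 + 6·6 = 5
s_50 = 3·5 + 0·6 + 6·3 = 5
s_51 = 3·5 + 0·5 + 6·6 = 2
s_52 = 3·2 + 0·5 + 6·5 = 1
s_53 = 3·1 + 0·2 + 6·5 = 5
s_54 = 3·5 + 0·1 + 6·2 = 6
s_55 = 3·6 + 0·5 + 6·1 = 3
s_56 = 3·3 + 0·6 + 6·5 = 4
s_57 = 3·4 + 0·3 + 6·6 = 6
s_58 = 3·6 + 0·4 + 6·3 = 1
s_59 = 3·1 + 0·6 + 6·4 = 6
s_60 = 3·6 + 0·1 + 6·6 = 5
s_61 = 3·5 + 0·6 + 6·1 = 0
s_62 = 3·0 + 0·5 + 6·6 = 1
s_63 = 3·1 + 0·0 + 6·5 = 5
s_64 = 3·5 + 0·1 + 6·0 = 1
s_65 = 3·1 + 0·5 + 6·1 = 2
s_66 = 3·2 + 0·1 + 6·5 = 1
s_67 = 3·1 + 0·2 + 6·1 = 2
s_68 = 3·2 + 0·1 + 6·2 = 4
s_69 = 3·4 + 0·2 + 6·1 = 4
s_70 = 3·4 + 0·4 + 6·2 = 3
s_71 = 3·3 + 0·4 + 6·4 = 5
s_72 = 3·5 + 0·3 + 6·4 = 4
s_73 = 3·4 + 0·5 + 6·3 = 2
s_74 = 3·2 + 0·4 + 6·5 = 1
s_75 = 3·1 + 0·2 + 6·4 = 6
s_76 = 3·6 + 0·1 + 6·2 = 2
s_77 = 3·2 + 0·6 + 6·1 = 5
s_78 = 3·5 + 0·2 + 6·6 = 2
s_79 = 3·2 + 0·5 + 6·2 = 4
s_80 = 3·4 + 0·2 + 6·5 = 0
s_81 = 3·0 + 0·4 + 6·2 = 5
s_82 = 3·5 + 0·0 + 6·4 = 4
s_83 = 3·4 + 0·5 + 6·0 = 5
s_84 = 3·5 + 0·4 + 6·5 = 3
s_85 = 3·3 + 0·5 + 6·4 = 5
s_86 = 3·5 + 0·3 + 6·5 = 3
s_87 = 3·3 + 0·5 + 6·3 = 6
s_88 = 3·6 + 0·3 + 6·5 = 6
s_89 = 3·6 + 0·6 + 6·3 = 1
s_90 = 3·1 + 0·6 + 6·6 = 4
s_91 = 3·4 + 0·1 + 6·6 = 6
s_92 = 3·6 + 0·4 + 6·1 = 3
s_93 = 3·3 + 0·6 + 6·4 = 5
s_94 = 3·5 + 0·3 + 6·6 = 2
s_95 = 3·2 + 0·5 + 6·3 = 3
s_96 = 3·3 + 0·2 + 6·5 = 4
s_97 = 3·4 + 0·3 + 6·2 = 3
s_98 = 3·3 + 0·4 + 6·3 = 6
s_99 = 3·6 + 0·3 + 6·4 = 0
s_100 = 3·0 + 0·6 + 6·3 = 4
s_101 = 3·4 + 0·0 + 6·6 = 6
s_102 = 3·6 + 0·4 + 6·0 = 4
s_103 = 3·4 + 0·6 + 6·4 = 1
s_104 = 3·1 + 0·4 + 6·6 = 4
s_105 = 3·4 + 0·1 + 6·4 = 1
s_106 = 3·1 + 0·4 + 6·1 = 2
s_107 = 3·2 + 0·1 + 6·4 = 2
s_108 = 3·2 + 0·2 + 6·1 = 5
s_109 = 3·5 + 0·2 + 6·2 = 6
s_110 = 3·6 + 0·5 + 6·2 = 2
s_111 = 3·2 + 0·6 + 6·5 = 1
s_112 = 3·1 + 0·2 + 6·6 = 4
s_113 = 3·4 + 0·1 + 6·2 = 3
s_114 = 3·3 + 0·4 + 6·1 = 1
s_115 = 3·1 + 0·3 + 6·4 = 6
s_116 = 3·6 + 0·1 + 6·3 = 1
(s_114, s_115, s_116) = (1, 6, 1) = (s_0, s_1, s_2), so the sequence has period 114.
294 ≡ 66 (mod 114), hence s_294 = s_66 = 1.

1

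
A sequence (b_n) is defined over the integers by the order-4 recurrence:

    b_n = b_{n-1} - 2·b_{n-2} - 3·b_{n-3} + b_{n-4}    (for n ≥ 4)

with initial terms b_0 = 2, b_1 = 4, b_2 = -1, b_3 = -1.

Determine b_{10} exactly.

-267

b_4 = 1·-1 + -2·-1 + -3·4 + 1·2 = -9
b_5 = 1·-9 + -2·-1 + -3·-1 + 1·4 = 0
b_6 = 1·0 + -2·-9 + -3·-1 + 1·-1 = 20
b_7 = 1·20 + -2·0 + -3·-9 + 1·-1 = 46
b_8 = 1·46 + -2·20 + -3·0 + 1·-9 = -3
b_9 = 1·-3 + -2·46 + -3·20 + 1·0 = -155
b_10 = 1·-155 + -2·-3 + -3·46 + 1·20 = -267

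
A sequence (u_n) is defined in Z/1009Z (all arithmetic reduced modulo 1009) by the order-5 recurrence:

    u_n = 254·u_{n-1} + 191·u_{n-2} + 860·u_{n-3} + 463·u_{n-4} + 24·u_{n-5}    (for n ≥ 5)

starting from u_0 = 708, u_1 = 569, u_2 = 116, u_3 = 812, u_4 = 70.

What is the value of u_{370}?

u_5 = 254·70 + 191·812 + 860·116 + 463·569 + 24·708 = 139
u_6 = 254·139 + 191·70 + 860·812 + 463·116 + 24·569 = 97
u_7 = 254·97 + 191·139 + 860·70 + 463·812 + 24·116 = 762
u_8 = 254·762 + 191·97 + 860·139 + 463·70 + 24·812 = 93
u_9 = 254·93 + 191·762 + 860·97 + 463·139 + 24·70 = 786
u_10 = 254·786 + 191·93 + 860·762 + 463·97 + 24·139 = 766
Continuing the recurrence:
  u_11 = 856;  u_12 = 218;  u_13 = 690;  u_14 = 754;  u_15 = 245;  u_16 = 914
  u_17 = 933;  u_18 = 107;  u_19 = 944;  u_20 = 353;  u_21 = 629;  u_22 = 53
  u_23 = 0;  u_24 = 588;  u_25 = 221;  u_26 = 223;  u_27 = 405;  u_28 = 349
  u_29 = 995;  u_30 = 321;  u_31 = 773;  u_32 = 203;  u_33 = 911;  u_34 = 577
  u_35 = 65;  u_36 = 601;  u_37 = 252;  u_38 = 43;  u_39 = 331;  u_40 = 583
  u_41 = 1008;  u_42 = 963;  u_43 = 48;  u_44 = 926;  u_45 = 397;  u_46 = 7
  u_47 = 102;  u_48 = 436;  u_49 = 230;  u_50 = 25;  u_51 = 422;  u_52 = 498
  u_53 = 470;  u_54 = 212;  u_55 = 35;  u_56 = 92;  u_57 = 1002;  u_58 = 953
  u_59 = 96;  u_60 = 654;  u_61 = 53;  u_62 = 103;  u_63 = 105;  u_64 = 492
  u_65 = 399;  u_66 = 600;  u_67 = 552;  u_68 = 884;  u_69 = 216;  u_70 = 11
  u_71 = 690;  u_72 = 659;  u_73 = 26;  u_74 = 589;  u_75 = 767;  u_76 = 549
  u_77 = 20;  u_78 = 593;  u_79 = 965;  u_80 = 390;  u_81 = 519;  u_82 = 564
  u_83 = 551;  u_84 = 747;  u_85 = 496;  u_86 = 46;  u_87 = 417;  u_88 = 321
  u_89 = 321;  u_90 = 906;  u_91 = 884;  u_92 = 857;  u_93 = 219;  u_94 = 189
  u_95 = 677;  u_96 = 141;  u_97 = 621;  u_98 = 989;  u_99 = 855;  u_100 = 552
  u_101 = 72;  u_102 = 960;  u_103 = 644;  u_104 = 850;  u_105 = 288;  u_106 = 534
  u_107 = 777;  u_108 = 515;  u_109 = 245;  u_110 = 312;  u_111 = 113;  u_112 = 128
  u_113 = 214;  u_114 = 413;  u_115 = 855;  u_116 = 236;  u_117 = 517;  u_118 = 167
  u_119 = 215;  u_120 = 20;  u_121 = 930;  u_122 = 79;  u_123 = 614;  u_124 = 481
  u_125 = 879;  u_126 = 28;  u_127 = 36;  u_128 = 889;  u_129 = 262;  u_130 = 685
  u_131 = 948;  u_132 = 418;  u_133 = 901;  u_134 = 509;  u_135 = 267;  u_136 = 878
  u_137 = 792;  u_138 = 145;  u_139 = 398;  u_140 = 930;  u_141 = 353;  u_142 = 514
  u_143 = 967;  u_144 = 821;  u_145 = 931;  u_146 = 237;  u_147 = 617;  u_148 = 439
  u_149 = 46;  u_150 = 469;  u_151 = 710;  u_152 = 846;  u_153 = 666;  u_154 = 260
  u_155 = 551;  u_156 = 672;  u_157 = 811;  u_158 = 146;  u_159 = 60;  u_160 = 451
  u_161 = 462;  u_162 = 100;  u_163 = 34;  u_164 = 648;  u_165 = 523;  u_166 = 178
  u_167 = 101;  u_168 = 45;  u_169 = 569;  u_170 = 968;  u_171 = 326;  u_172 = 334
  u_173 = 12;  u_174 = 833;  u_175 = 263;  u_176 = 136;  u_177 = 466;  u_178 = 746
  u_179 = 423;  u_180 = 551;  u_181 = 690;  u_182 = 944;  u_183 = 738;  u_184 = 486
  u_185 = 372;  u_186 = 250;  u_187 = 690;  u_188 = 658;  u_189 = 603;  u_190 = 26
  u_191 = 91;  u_192 = 134;  u_193 = 473;  u_194 = 274;  u_195 = 101;  u_196 = 98
  u_197 = 565;  u_198 = 855;  u_199 = 582;  u_200 = 298;  u_201 = 526;  u_202 = 657
  u_203 = 356;  u_204 = 905;  u_205 = 649;  u_206 = 108;  u_207 = 387;  u_208 = 779
  u_209 = 750;  u_210 = 110;  u_211 = 786;  u_212 = 603;  u_213 = 21;  u_214 = 684
  u_215 = 408;  u_216 = 484;  u_217 = 45;  u_218 = 65;  u_219 = 905;  u_220 = 279
  u_221 = 111;  u_222 = 11;  u_223 = 408;  u_224 = 958;  u_225 = 344;  u_226 = 384
  u_227 = 803;  u_228 = 339;  u_229 = 278;  u_230 = 971;  u_231 = 610;  u_232 = 978
  u_233 = 916;  u_234 = 824;  u_235 = 413;  u_236 = 973;  u_237 = 24;  u_238 = 137
  u_239 = 464;  u_240 = 503;  u_241 = 385;  u_242 = 51;  u_243 = 619;  u_244 = 477
  u_245 = 353;  u_246 = 311;  u_247 = 934;  u_248 = 472;  u_249 = 23;  u_250 = 321
  u_251 = 446;  u_252 = 448;  u_253 = 587;  u_254 = 561;  u_255 = 479;  u_256 = 278
  u_257 = 832;  u_258 = 728;  u_259 = 855;  u_260 = 139;  u_261 = 734;  u_262 = 680
  u_263 = 249;  u_264 = 134;  u_265 = 573;  u_266 = 333;  u_267 = 948;  u_268 = 480
  u_269 = 233;  u_270 = 966;  u_271 = 332;  u_272 = 843;  u_273 = 749;  u_274 = 918
  u_275 = 717;  u_276 = 390;  u_277 = 86;  u_278 = 659;  u_279 = 430;  u_280 = 309
  u_281 = 613;  u_282 = 755;  u_283 = 461;  u_284 = 469;  u_285 = 479;  u_286 = 315
  u_287 = 211;  u_288 = 187;  u_289 = 458;  u_290 = 476;  u_291 = 225;  u_292 = 948
  u_293 = 560;  u_294 = 519;  u_295 = 234;  u_296 = 823;  u_297 = 351;  u_298 = 69
  u_299 = 0;  u_300 = 449;  u_301 = 483;  u_302 = 598;  u_303 = 307;  u_304 = 191
  u_305 = 204;  u_306 = 68;  u_307 = 632;  u_308 = 797;  u_309 = 382;  u_310 = 766
  u_311 = 70;  u_312 = 973;  u_313 = 321;  u_314 = 238;  u_315 = 337;  u_316 = 636
  u_317 = 193;  u_318 = 59;  u_319 = 775;  u_320 = 625;  u_321 = 16;  u_322 = 562
  u_323 = 239;  u_324 = 418;  u_325 = 690;  u_326 = 802;  u_327 = 824;  u_328 = 852
  u_329 = 594;  u_330 = 561;  u_331 = 35;  u_332 = 854;  u_333 = 603;  u_334 = 849
  u_335 = 163;  u_336 = 411;  u_337 = 966;  u_338 = 837;  u_339 = 867;  u_340 = 522
  u_341 = 978;  u_342 = 30;  u_343 = 352;  u_344 = 20;  u_345 = 432;  u_346 = 589
  u_347 = 333;  u_348 = 80;  u_349 = 912;  u_350 = 102;  u_351 = 318;  u_352 = 317
  u_353 = 329;  u_354 = 369;  u_355 = 710;  u_356 = 24;  u_357 = 464;  u_358 = 656
  u_359 = 2;  u_360 = 64;  u_361 = 105;  u_362 = 310;  u_363 = 993;  u_364 = 569
  u_365 = 135;  u_366 = 811;  u_367 = 725;  u_368 = 815
u_369 = 254·815 + 191·725 + 860·811 + 463·135 + 24·569 = 125
u_370 = 254·125 + 191·815 + 860·725 + 463·811 + 24·135 = 37

37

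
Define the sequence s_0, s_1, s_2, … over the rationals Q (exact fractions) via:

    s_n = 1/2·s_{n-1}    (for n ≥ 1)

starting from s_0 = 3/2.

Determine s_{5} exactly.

3/64

s_1 = 1/2·3/2 = 3/4
s_2 = 1/2·3/4 = 3/8
s_3 = 1/2·3/8 = 3/16
s_4 = 1/2·3/16 = 3/32
s_5 = 1/2·3/32 = 3/64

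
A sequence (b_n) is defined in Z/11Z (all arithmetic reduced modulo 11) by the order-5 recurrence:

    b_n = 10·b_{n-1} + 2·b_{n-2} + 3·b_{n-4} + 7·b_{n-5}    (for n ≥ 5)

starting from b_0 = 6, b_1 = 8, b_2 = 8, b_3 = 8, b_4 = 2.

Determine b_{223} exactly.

10

b_5 = 10·2 + 2·8 + 0·8 + 3·8 + 7·6 = 3
b_6 = 10·3 + 2·2 + 0·8 + 3·8 + 7·8 = 4
b_7 = 10·4 + 2·3 + 0·2 + 3·8 + 7·8 = 5
b_8 = 10·5 + 2·4 + 0·3 + 3·2 + 7·8 = 10
b_9 = 10·10 + 2·5 + 0·4 + 3·3 + 7·2 = 1
b_10 = 10·1 + 2·10 + 0·5 + 3·4 + 7·3 = 8
Continuing the recurrence:
  b_11 = 4;  b_12 = 0;  b_13 = 4;  b_14 = 5;  b_15 = 5;  b_16 = 0
  b_17 = 0;  b_18 = 10;  b_19 = 7;  b_20 = 4;  b_21 = 10;  b_22 = 6
  b_23 = 6;  b_24 = 1;  b_25 = 3;  b_26 = 10;  b_27 = 1;  b_28 = 9
  b_29 = 9;  b_30 = 5;  b_31 = 9;  b_32 = 2;  b_33 = 7;  b_34 = 9
  b_35 = 1;  b_36 = 9;  b_37 = 6;  b_38 = 0;  b_39 = 1;  b_40 = 0
  b_41 = 6;  b_42 = 3;  b_43 = 1;  b_44 = 1;  b_45 = 8;  b_46 = 1
  b_47 = 6;  b_48 = 6;  b_49 = 4;  b_50 = 1;  b_51 = 10;  b_52 = 8
  b_53 = 0;  b_54 = 3;  b_55 = 1;  b_56 = 0;  b_57 = 3;  b_58 = 6
  b_59 = 2;  b_60 = 6;  b_61 = 7;  b_62 = 0;  b_63 = 7;  b_64 = 3
  b_65 = 8;  b_66 = 3;  b_67 = 1;  b_68 = 8;  b_69 = 6;  b_70 = 9
  b_71 = 5;  b_72 = 0;  b_73 = 7;  b_74 = 7;  b_75 = 8;  b_76 = 8
  b_77 = 7;  b_78 = 2;  b_79 = 8;  b_80 = 10;  b_81 = 6;  b_82 = 3
  b_83 = 3;  b_84 = 1;  b_85 = 5;  b_86 = 4;  b_87 = 3;  b_88 = 7
  b_89 = 10;  b_90 = 7;  b_91 = 6;  b_92 = 6;  b_93 = 8;  b_94 = 7
  b_95 = 10;  b_96 = 9;  b_97 = 0;  b_98 = 7;  b_99 = 6;  b_100 = 6
  b_101 = 3;  b_102 = 8;  b_103 = 10;  b_104 = 0;  b_105 = 5;  b_106 = 7
  b_107 = 1;  b_108 = 6;  b_109 = 0;  b_110 = 2;  b_111 = 6;  b_112 = 1
  b_113 = 9;  b_114 = 10;  b_115 = 7;  b_116 = 3;  b_117 = 1;  b_118 = 10
  b_119 = 6;  b_120 = 6;  b_121 = 8;  b_122 = 8;  b_123 = 8;  b_124 = 2
  b_125 = 3;  b_126 = 4;  b_127 = 5;  b_128 = 10;  b_129 = 1;  b_130 = 8
  b_131 = 4;  b_132 = 0;  b_133 = 4;  b_134 = 5;  b_135 = 5;  b_136 = 0
  b_137 = 0;  b_138 = 10;  b_139 = 7;  b_140 = 4;  b_141 = 10;  b_142 = 6
  b_143 = 6;  b_144 = 1;  b_145 = 3;  b_146 = 10;  b_147 = 1;  b_148 = 9
  b_149 = 9;  b_150 = 5;  b_151 = 9;  b_152 = 2;  b_153 = 7;  b_154 = 9
  b_155 = 1;  b_156 = 9;  b_157 = 6;  b_158 = 0;  b_159 = 1;  b_160 = 0
  b_161 = 6;  b_162 = 3;  b_163 = 1;  b_164 = 1;  b_165 = 8;  b_166 = 1
  b_167 = 6;  b_168 = 6;  b_169 = 4;  b_170 = 1;  b_171 = 10;  b_172 = 8
  b_173 = 0;  b_174 = 3;  b_175 = 1;  b_176 = 0;  b_177 = 3;  b_178 = 6
  b_179 = 2;  b_180 = 6;  b_181 = 7;  b_182 = 0;  b_183 = 7;  b_184 = 3
  b_185 = 8;  b_186 = 3;  b_187 = 1;  b_188 = 8;  b_189 = 6;  b_190 = 9
  b_191 = 5;  b_192 = 0;  b_193 = 7;  b_194 = 7;  b_195 = 8;  b_196 = 8
  b_197 = 7;  b_198 = 2;  b_199 = 8;  b_200 = 10;  b_201 = 6;  b_202 = 3
  b_203 = 3;  b_204 = 1;  b_205 = 5;  b_206 = 4;  b_207 = 3;  b_208 = 7
  b_209 = 10;  b_210 = 7;  b_211 = 6;  b_212 = 6;  b_213 = 8;  b_214 = 7
  b_215 = 10;  b_216 = 9;  b_217 = 0;  b_218 = 7;  b_219 = 6;  b_220 = 6
  b_221 = 3
b_222 = 10·3 + 2·6 + 0·6 + 3·7 + 7·0 = 8
b_223 = 10·8 + 2·3 + 0·6 + 3·6 + 7·7 = 10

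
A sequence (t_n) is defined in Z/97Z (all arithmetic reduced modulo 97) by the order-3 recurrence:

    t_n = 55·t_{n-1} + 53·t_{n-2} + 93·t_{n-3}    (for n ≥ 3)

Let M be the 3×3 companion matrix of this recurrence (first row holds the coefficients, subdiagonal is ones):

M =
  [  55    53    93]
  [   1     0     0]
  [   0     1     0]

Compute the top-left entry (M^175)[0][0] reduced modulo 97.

30

(M^175)[0][0] is the top entry after applying M 175 times to the unit state (1, 0, 0). Equivalently it is h_{177} for the auxiliary sequence (h_n) obeying the same recurrence with h_2 = 1 and h_i = 0 for 0 ≤ i < 2:
h_3 = 55·1 + 53·0 + 93·0 = 55
h_4 = 55·55 + 53·1 + 93·0 = 71
h_5 = 55·71 + 53·55 + 93·1 = 26
h_6 = 55·26 + 53·71 + 93·55 = 26
h_7 = 55·26 + 53·26 + 93·71 = 2
h_8 = 55·2 + 53·26 + 93·26 = 26
Continuing the recurrence:
  h_9 = 74;  h_10 = 8;  h_11 = 87;  h_12 = 63;  h_13 = 90;  h_14 = 84
  h_15 = 20;  h_16 = 51;  h_17 = 37;  h_18 = 2;  h_19 = 24;  h_20 = 17
  h_21 = 65;  h_22 = 15;  h_23 = 31;  h_24 = 9;  h_25 = 41;  h_26 = 86
  h_27 = 77;  h_28 = 93;  h_29 = 25;  h_30 = 79;  h_31 = 60;  h_32 = 15
  h_33 = 3;  h_34 = 41;  h_35 = 26;  h_36 = 2;  h_37 = 63;  h_38 = 72
  h_39 = 16;  h_40 = 79;  h_41 = 55;  h_42 = 67;  h_43 = 76;  h_44 = 42
  h_45 = 56;  h_46 = 55;  h_47 = 5;  h_48 = 56;  h_49 = 21;  h_50 = 29
  h_51 = 59;  h_52 = 42;  h_53 = 83;  h_54 = 56;  h_55 = 36;  h_56 = 57
  h_57 = 66;  h_58 = 8;  h_59 = 24;  h_60 = 25;  h_61 = 93;  h_62 = 39
  h_63 = 87;  h_64 = 78;  h_65 = 15;  h_66 = 52;  h_67 = 45;  h_68 = 30
  h_69 = 44;  h_70 = 47;  h_71 = 44;  h_72 = 79;  h_73 = 87;  h_74 = 66
  h_75 = 68;  h_76 = 3;  h_77 = 13;  h_78 = 20;  h_79 = 31;  h_80 = 94
  h_81 = 40;  h_82 = 74;  h_83 = 91;  h_84 = 37;  h_85 = 63;  h_86 = 18
  h_87 = 10;  h_88 = 88;  h_89 = 60;  h_90 = 67;  h_91 = 14;  h_92 = 7
  h_93 = 83;  h_94 = 30;  h_95 = 7;  h_96 = 91;  h_97 = 18;  h_98 = 62
  h_99 = 23;  h_100 = 17;  h_101 = 63;  h_102 = 6;  h_103 = 12;  h_104 = 47
  h_105 = 93;  h_106 = 89;  h_107 = 33;  h_108 = 49;  h_109 = 14;  h_110 = 34
  h_111 = 88;  h_112 = 87;  h_113 = 1;  h_114 = 46;  h_115 = 4;  h_116 = 35
  h_117 = 13;  h_118 = 32;  h_119 = 78;  h_120 = 17;  h_121 = 91;  h_122 = 65
  h_123 = 85;  h_124 = 93;  h_125 = 48;  h_126 = 51;  h_127 = 30;  h_128 = 87
  h_129 = 60;  h_130 = 31;  h_131 = 75;  h_132 = 96;  h_133 = 13;  h_134 = 71
  h_135 = 39;  h_136 = 36;  h_137 = 77;  h_138 = 70;  h_139 = 27;  h_140 = 37
  h_141 = 82;  h_142 = 58;  h_143 = 16;  h_144 = 37;  h_145 = 32;  h_146 = 68
  h_147 = 50;  h_148 = 18;  h_149 = 70;  h_150 = 45;  h_151 = 2;  h_152 = 81
  h_153 = 16;  h_154 = 24;  h_155 = 1;  h_156 = 2;  h_157 = 67;  h_158 = 4
  h_159 = 77;  h_160 = 8;  h_161 = 43;  h_162 = 56;  h_163 = 89;  h_164 = 28
  h_165 = 19;  h_166 = 39;  h_167 = 33;  h_168 = 23;  h_169 = 45;  h_170 = 70
  h_171 = 32;  h_172 = 52;  h_173 = 8;  h_174 = 61;  h_175 = 79
h_176 = 55·79 + 53·61 + 93·8 = 77
h_177 = 55·77 + 53·79 + 93·61 = 30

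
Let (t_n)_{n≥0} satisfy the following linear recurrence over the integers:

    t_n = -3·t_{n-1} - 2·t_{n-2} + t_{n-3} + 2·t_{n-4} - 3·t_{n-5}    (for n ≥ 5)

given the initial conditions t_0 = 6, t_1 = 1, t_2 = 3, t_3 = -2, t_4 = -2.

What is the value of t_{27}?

t_5 = -3·-2 + -2·-2 + 1·3 + 2·1 + -3·6 = -3
t_6 = -3·-3 + -2·-2 + 1·-2 + 2·3 + -3·1 = 14
t_7 = -3·14 + -2·-3 + 1·-2 + 2·-2 + -3·3 = -51
t_8 = -3·-51 + -2·14 + 1·-3 + 2·-2 + -3·-2 = 124
t_9 = -3·124 + -2·-51 + 1·14 + 2·-3 + -3·-2 = -256
t_10 = -3·-256 + -2·124 + 1·-51 + 2·14 + -3·-3 = 506
t_11 = -3·506 + -2·-256 + 1·124 + 2·-51 + -3·14 = -1026
t_12 = -3·-1026 + -2·506 + 1·-256 + 2·124 + -3·-51 = 2211
t_13 = -3·2211 + -2·-1026 + 1·506 + 2·-256 + -3·124 = -4959
t_14 = -3·-4959 + -2·2211 + 1·-1026 + 2·506 + -3·-256 = 11209
t_15 = -3·11209 + -2·-4959 + 1·2211 + 2·-1026 + -3·506 = -25068
t_16 = -3·-25068 + -2·11209 + 1·-4959 + 2·2211 + -3·-1026 = 55327
t_17 = -3·55327 + -2·-25068 + 1·11209 + 2·-4959 + -3·2211 = -121187
t_18 = -3·-121187 + -2·55327 + 1·-25068 + 2·11209 + -3·-4959 = 265134
t_19 = -3·265134 + -2·-121187 + 1·55327 + 2·-25068 + -3·11209 = -581464
t_20 = -3·-581464 + -2·265134 + 1·-121187 + 2·55327 + -3·-25068 = 1278795
t_21 = -3·1278795 + -2·-581464 + 1·265134 + 2·-121187 + -3·55327 = -2816678
t_22 = -3·-2816678 + -2·1278795 + 1·-581464 + 2·265134 + -3·-121187 = 6204809
t_23 = -3·6204809 + -2·-2816678 + 1·1278795 + 2·-581464 + -3·265134 = -13660606
t_24 = -3·-13660606 + -2·6204809 + 1·-2816678 + 2·1278795 + -3·-581464 = 30057504
t_25 = -3·30057504 + -2·-13660606 + 1·6204809 + 2·-2816678 + -3·1278795 = -66116232
t_26 = -3·-66116232 + -2·30057504 + 1·-13660606 + 2·6204809 + -3·-2816678 = 145432734
t_27 = -3·145432734 + -2·-66116232 + 1·30057504 + 2·-13660606 + -3·6204809 = -319943873

-319943873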